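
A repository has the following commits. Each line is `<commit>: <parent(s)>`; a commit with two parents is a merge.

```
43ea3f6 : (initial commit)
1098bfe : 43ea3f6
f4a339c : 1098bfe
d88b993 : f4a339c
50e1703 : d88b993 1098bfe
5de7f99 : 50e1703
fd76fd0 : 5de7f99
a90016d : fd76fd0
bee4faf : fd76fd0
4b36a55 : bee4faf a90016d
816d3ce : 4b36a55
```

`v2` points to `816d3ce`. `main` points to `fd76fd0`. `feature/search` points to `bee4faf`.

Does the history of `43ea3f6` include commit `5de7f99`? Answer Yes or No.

No

Ancestors of 43ea3f6: {43ea3f6}.
5de7f99 is not in that set, so it is not an ancestor of 43ea3f6.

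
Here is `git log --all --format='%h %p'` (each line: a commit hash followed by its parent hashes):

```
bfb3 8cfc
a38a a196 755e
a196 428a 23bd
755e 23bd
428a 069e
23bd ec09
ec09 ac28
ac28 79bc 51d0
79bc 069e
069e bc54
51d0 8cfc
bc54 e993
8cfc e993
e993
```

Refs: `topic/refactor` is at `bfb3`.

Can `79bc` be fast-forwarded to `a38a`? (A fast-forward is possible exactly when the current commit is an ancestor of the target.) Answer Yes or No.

Yes

A fast-forward from 79bc to a38a is possible iff 79bc is an ancestor of a38a.
Ancestors of a38a: {069e, 23bd, 428a, 51d0, 755e, 79bc, 8cfc, a196, a38a, ac28, bc54, e993, ec09}.
79bc is among them, so fast-forward is possible.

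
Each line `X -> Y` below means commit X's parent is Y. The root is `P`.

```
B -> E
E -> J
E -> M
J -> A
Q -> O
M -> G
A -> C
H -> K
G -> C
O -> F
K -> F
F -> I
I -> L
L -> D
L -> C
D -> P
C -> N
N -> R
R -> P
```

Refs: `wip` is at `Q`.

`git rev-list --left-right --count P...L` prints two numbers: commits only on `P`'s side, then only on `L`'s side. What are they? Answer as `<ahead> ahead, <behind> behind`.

0 ahead, 5 behind

Reachable from P: {P}.
Reachable from L: {C, D, L, N, P, R}.
Only in P's history (ahead): {} — 0.
Only in L's history (behind): {C, D, L, N, R} — 5.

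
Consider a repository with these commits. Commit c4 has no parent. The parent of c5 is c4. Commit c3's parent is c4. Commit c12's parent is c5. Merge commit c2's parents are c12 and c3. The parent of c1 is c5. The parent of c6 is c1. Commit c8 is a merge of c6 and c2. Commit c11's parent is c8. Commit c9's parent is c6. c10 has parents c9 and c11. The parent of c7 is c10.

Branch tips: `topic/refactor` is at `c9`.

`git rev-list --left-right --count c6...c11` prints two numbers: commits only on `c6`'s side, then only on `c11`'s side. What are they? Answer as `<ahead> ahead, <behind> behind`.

0 ahead, 5 behind

Reachable from c6: {c1, c4, c5, c6}.
Reachable from c11: {c1, c11, c12, c2, c3, c4, c5, c6, c8}.
Only in c6's history (ahead): {} — 0.
Only in c11's history (behind): {c11, c12, c2, c3, c8} — 5.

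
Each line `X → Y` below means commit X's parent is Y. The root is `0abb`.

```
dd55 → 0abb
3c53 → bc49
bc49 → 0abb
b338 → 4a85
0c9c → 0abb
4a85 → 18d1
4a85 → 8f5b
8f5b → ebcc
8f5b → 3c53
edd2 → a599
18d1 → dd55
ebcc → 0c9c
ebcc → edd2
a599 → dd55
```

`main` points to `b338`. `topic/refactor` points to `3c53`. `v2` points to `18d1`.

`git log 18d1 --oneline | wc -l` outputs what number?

Walking parent pointers from 18d1: reachable set = {0abb, 18d1, dd55}.
That is 3 commits.

3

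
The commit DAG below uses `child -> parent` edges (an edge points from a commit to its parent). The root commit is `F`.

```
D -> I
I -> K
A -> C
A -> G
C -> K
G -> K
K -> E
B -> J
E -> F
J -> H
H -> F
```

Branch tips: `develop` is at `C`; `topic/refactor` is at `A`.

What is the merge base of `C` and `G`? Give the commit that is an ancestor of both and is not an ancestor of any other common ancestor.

K

Ancestors of C: {C, E, F, K}.
Ancestors of G: {E, F, G, K}.
Common ancestors: {E, F, K}.
Among these, K is not an ancestor of any other common ancestor — it is the merge base.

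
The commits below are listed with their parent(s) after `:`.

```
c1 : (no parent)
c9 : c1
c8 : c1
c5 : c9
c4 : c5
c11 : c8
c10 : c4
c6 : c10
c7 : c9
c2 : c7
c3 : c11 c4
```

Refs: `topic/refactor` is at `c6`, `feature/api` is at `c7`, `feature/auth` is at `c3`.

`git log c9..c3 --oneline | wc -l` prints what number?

5

Reachable from c3: {c1, c11, c3, c4, c5, c8, c9}.
Reachable from c9: {c1, c9}.
In c3's history but not c9's: {c11, c3, c4, c5, c8} — 5 commits.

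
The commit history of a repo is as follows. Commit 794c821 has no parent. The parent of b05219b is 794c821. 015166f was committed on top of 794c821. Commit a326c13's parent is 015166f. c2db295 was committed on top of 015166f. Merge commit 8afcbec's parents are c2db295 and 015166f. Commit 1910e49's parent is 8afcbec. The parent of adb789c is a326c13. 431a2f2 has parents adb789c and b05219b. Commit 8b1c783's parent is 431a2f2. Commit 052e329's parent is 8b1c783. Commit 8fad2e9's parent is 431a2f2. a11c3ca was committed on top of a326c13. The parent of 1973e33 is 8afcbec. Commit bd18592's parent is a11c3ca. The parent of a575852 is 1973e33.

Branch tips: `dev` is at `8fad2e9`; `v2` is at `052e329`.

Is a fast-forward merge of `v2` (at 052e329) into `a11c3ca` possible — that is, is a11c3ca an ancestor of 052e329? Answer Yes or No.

No

A fast-forward from a11c3ca to 052e329 is possible iff a11c3ca is an ancestor of 052e329.
Ancestors of 052e329: {015166f, 052e329, 431a2f2, 794c821, 8b1c783, a326c13, adb789c, b05219b}.
a11c3ca is not among them, so fast-forward is not possible.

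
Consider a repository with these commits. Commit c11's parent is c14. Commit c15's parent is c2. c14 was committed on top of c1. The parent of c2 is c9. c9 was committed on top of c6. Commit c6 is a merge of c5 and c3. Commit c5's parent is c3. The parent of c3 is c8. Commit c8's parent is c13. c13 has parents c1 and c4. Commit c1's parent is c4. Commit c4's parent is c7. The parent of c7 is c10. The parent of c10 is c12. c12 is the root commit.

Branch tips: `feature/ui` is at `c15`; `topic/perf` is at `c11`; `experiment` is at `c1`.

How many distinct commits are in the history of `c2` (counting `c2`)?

12

Walking parent pointers from c2: reachable set = {c1, c10, c12, c13, c2, c3, c4, c5, c6, c7, c8, c9}.
That is 12 commits.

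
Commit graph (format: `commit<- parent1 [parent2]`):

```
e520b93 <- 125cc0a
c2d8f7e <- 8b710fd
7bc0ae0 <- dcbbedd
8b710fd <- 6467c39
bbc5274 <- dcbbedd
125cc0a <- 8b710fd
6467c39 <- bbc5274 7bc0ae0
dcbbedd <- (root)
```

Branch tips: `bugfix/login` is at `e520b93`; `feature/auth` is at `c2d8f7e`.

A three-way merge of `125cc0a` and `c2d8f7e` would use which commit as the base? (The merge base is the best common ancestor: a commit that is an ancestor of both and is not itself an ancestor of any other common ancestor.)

Ancestors of 125cc0a: {125cc0a, 6467c39, 7bc0ae0, 8b710fd, bbc5274, dcbbedd}.
Ancestors of c2d8f7e: {6467c39, 7bc0ae0, 8b710fd, bbc5274, c2d8f7e, dcbbedd}.
Common ancestors: {6467c39, 7bc0ae0, 8b710fd, bbc5274, dcbbedd}.
Among these, 8b710fd is not an ancestor of any other common ancestor — it is the merge base.

8b710fd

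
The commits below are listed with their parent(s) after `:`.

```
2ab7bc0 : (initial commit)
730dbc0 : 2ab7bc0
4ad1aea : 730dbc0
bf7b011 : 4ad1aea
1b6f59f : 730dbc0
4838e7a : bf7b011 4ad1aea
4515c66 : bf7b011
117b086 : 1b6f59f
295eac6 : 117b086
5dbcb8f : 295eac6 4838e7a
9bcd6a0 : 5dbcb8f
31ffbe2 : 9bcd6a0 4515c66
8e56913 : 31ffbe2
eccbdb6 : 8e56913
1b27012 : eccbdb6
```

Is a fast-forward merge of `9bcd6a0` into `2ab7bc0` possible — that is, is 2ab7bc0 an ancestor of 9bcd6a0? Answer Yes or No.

A fast-forward from 2ab7bc0 to 9bcd6a0 is possible iff 2ab7bc0 is an ancestor of 9bcd6a0.
Ancestors of 9bcd6a0: {117b086, 1b6f59f, 295eac6, 2ab7bc0, 4838e7a, 4ad1aea, 5dbcb8f, 730dbc0, 9bcd6a0, bf7b011}.
2ab7bc0 is among them, so fast-forward is possible.

Yes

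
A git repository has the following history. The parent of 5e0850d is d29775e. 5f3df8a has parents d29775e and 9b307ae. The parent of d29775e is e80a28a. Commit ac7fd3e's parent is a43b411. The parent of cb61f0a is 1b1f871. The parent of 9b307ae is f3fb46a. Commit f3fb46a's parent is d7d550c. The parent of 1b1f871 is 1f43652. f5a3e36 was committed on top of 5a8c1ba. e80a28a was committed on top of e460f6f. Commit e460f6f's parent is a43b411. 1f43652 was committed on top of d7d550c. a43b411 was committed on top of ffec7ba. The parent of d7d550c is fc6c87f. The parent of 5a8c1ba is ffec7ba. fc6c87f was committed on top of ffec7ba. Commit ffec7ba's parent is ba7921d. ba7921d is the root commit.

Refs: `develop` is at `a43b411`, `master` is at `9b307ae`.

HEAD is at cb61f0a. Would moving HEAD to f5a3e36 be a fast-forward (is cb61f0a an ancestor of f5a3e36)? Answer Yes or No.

A fast-forward from cb61f0a to f5a3e36 is possible iff cb61f0a is an ancestor of f5a3e36.
Ancestors of f5a3e36: {5a8c1ba, ba7921d, f5a3e36, ffec7ba}.
cb61f0a is not among them, so fast-forward is not possible.

No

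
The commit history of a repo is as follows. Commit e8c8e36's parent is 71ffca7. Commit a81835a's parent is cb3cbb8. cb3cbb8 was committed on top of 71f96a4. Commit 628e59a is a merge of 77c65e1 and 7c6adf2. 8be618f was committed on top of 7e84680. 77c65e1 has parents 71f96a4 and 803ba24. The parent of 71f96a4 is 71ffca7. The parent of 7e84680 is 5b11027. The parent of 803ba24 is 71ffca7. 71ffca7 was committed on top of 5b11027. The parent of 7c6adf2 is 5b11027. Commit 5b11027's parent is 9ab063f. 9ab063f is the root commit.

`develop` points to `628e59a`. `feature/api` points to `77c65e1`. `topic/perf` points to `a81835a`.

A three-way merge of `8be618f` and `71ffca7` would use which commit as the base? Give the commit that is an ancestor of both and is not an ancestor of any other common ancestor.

5b11027

Ancestors of 8be618f: {5b11027, 7e84680, 8be618f, 9ab063f}.
Ancestors of 71ffca7: {5b11027, 71ffca7, 9ab063f}.
Common ancestors: {5b11027, 9ab063f}.
Among these, 5b11027 is not an ancestor of any other common ancestor — it is the merge base.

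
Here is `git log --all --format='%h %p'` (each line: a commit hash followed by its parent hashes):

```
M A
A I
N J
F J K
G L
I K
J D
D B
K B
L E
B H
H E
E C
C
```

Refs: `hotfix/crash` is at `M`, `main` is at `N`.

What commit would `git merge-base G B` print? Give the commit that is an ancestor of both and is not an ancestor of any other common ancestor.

Ancestors of G: {C, E, G, L}.
Ancestors of B: {B, C, E, H}.
Common ancestors: {C, E}.
Among these, E is not an ancestor of any other common ancestor — it is the merge base.

E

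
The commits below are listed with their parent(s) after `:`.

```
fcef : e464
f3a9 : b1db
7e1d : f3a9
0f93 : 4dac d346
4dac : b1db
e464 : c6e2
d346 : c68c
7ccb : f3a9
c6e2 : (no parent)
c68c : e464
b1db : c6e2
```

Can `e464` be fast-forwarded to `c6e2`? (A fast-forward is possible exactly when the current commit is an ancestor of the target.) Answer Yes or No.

No

A fast-forward from e464 to c6e2 is possible iff e464 is an ancestor of c6e2.
Ancestors of c6e2: {c6e2}.
e464 is not among them, so fast-forward is not possible.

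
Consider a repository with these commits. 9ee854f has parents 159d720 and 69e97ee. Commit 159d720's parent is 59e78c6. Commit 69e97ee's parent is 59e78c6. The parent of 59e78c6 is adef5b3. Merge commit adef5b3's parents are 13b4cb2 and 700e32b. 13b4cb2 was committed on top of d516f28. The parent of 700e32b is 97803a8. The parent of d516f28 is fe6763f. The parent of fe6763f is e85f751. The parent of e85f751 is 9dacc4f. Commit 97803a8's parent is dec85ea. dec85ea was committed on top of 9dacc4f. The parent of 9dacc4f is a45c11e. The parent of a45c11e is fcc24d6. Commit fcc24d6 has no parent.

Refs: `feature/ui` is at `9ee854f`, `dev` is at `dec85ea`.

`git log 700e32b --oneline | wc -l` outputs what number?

6

Walking parent pointers from 700e32b: reachable set = {700e32b, 97803a8, 9dacc4f, a45c11e, dec85ea, fcc24d6}.
That is 6 commits.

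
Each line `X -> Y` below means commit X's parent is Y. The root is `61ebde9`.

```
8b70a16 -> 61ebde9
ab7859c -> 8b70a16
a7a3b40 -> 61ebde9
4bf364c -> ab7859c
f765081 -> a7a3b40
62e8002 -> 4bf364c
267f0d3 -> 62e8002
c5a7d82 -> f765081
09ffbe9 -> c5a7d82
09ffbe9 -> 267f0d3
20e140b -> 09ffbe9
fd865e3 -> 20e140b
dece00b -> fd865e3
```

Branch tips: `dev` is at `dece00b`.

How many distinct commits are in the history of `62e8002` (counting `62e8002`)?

Walking parent pointers from 62e8002: reachable set = {4bf364c, 61ebde9, 62e8002, 8b70a16, ab7859c}.
That is 5 commits.

5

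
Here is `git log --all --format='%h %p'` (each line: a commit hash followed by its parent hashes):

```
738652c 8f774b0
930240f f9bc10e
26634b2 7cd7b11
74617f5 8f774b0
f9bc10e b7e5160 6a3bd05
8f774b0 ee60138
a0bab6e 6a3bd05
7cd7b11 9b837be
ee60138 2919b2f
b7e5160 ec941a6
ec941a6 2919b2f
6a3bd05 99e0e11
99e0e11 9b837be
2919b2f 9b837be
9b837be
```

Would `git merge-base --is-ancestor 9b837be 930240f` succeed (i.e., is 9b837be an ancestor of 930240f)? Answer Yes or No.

Ancestors of 930240f (commits reachable by following parents): {2919b2f, 6a3bd05, 930240f, 99e0e11, 9b837be, b7e5160, ec941a6, f9bc10e}.
9b837be is in that set, so it is an ancestor of 930240f.

Yes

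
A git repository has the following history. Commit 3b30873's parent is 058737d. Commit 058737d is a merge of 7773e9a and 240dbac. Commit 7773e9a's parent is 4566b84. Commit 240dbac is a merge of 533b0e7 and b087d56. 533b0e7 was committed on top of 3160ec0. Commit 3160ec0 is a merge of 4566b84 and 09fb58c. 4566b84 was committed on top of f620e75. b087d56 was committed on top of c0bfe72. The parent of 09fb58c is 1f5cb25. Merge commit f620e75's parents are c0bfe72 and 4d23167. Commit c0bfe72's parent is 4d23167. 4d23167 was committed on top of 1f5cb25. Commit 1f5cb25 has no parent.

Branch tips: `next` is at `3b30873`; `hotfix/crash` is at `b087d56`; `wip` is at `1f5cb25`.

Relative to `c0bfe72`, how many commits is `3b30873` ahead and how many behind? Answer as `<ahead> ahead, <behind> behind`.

Reachable from 3b30873: {058737d, 09fb58c, 1f5cb25, 240dbac, 3160ec0, 3b30873, 4566b84, 4d23167, 533b0e7, 7773e9a, b087d56, c0bfe72, f620e75}.
Reachable from c0bfe72: {1f5cb25, 4d23167, c0bfe72}.
Only in 3b30873's history (ahead): {058737d, 09fb58c, 240dbac, 3160ec0, 3b30873, 4566b84, 533b0e7, 7773e9a, b087d56, f620e75} — 10.
Only in c0bfe72's history (behind): {} — 0.

10 ahead, 0 behind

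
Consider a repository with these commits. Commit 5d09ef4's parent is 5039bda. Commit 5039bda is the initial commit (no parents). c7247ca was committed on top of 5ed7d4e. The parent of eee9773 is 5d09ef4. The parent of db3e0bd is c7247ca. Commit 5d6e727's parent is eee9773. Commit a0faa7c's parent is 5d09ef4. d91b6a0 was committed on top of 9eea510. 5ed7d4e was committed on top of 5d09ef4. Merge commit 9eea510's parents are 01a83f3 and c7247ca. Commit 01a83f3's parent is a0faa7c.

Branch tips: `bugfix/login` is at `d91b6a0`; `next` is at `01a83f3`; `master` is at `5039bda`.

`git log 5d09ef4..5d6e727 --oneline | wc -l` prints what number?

Reachable from 5d6e727: {5039bda, 5d09ef4, 5d6e727, eee9773}.
Reachable from 5d09ef4: {5039bda, 5d09ef4}.
In 5d6e727's history but not 5d09ef4's: {5d6e727, eee9773} — 2 commits.

2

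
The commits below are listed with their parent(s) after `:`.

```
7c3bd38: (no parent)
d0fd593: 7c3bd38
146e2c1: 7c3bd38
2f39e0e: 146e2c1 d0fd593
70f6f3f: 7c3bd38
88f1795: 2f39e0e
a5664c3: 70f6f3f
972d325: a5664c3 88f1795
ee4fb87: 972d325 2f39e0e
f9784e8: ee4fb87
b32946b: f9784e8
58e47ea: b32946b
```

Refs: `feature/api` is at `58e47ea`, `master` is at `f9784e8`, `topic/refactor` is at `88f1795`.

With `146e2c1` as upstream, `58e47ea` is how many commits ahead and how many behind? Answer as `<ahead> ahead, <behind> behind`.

Reachable from 58e47ea: {146e2c1, 2f39e0e, 58e47ea, 70f6f3f, 7c3bd38, 88f1795, 972d325, a5664c3, b32946b, d0fd593, ee4fb87, f9784e8}.
Reachable from 146e2c1: {146e2c1, 7c3bd38}.
Only in 58e47ea's history (ahead): {2f39e0e, 58e47ea, 70f6f3f, 88f1795, 972d325, a5664c3, b32946b, d0fd593, ee4fb87, f9784e8} — 10.
Only in 146e2c1's history (behind): {} — 0.

10 ahead, 0 behind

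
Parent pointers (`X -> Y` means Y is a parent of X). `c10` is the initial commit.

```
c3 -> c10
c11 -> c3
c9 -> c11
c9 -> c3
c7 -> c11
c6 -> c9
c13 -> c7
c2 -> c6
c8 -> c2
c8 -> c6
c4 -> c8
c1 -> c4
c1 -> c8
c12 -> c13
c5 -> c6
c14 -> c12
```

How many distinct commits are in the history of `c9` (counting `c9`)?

Walking parent pointers from c9: reachable set = {c10, c11, c3, c9}.
That is 4 commits.

4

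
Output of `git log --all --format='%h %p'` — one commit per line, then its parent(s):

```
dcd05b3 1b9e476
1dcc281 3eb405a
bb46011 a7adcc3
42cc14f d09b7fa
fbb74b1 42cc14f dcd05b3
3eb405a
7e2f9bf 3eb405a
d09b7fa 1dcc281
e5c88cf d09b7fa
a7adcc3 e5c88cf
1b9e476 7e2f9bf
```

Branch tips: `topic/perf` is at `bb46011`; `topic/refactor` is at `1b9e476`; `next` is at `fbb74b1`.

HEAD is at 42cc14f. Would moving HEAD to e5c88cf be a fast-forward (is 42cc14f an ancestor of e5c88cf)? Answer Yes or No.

No

A fast-forward from 42cc14f to e5c88cf is possible iff 42cc14f is an ancestor of e5c88cf.
Ancestors of e5c88cf: {1dcc281, 3eb405a, d09b7fa, e5c88cf}.
42cc14f is not among them, so fast-forward is not possible.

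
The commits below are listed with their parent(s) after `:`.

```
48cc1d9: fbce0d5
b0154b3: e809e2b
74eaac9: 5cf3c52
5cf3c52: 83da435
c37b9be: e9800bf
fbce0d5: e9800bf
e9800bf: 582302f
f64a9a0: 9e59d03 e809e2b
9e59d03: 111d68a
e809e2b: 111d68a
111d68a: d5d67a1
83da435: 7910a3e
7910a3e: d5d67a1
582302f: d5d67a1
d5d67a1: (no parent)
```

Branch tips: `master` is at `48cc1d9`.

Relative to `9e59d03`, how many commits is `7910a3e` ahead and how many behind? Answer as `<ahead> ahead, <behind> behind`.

1 ahead, 2 behind

Reachable from 7910a3e: {7910a3e, d5d67a1}.
Reachable from 9e59d03: {111d68a, 9e59d03, d5d67a1}.
Only in 7910a3e's history (ahead): {7910a3e} — 1.
Only in 9e59d03's history (behind): {111d68a, 9e59d03} — 2.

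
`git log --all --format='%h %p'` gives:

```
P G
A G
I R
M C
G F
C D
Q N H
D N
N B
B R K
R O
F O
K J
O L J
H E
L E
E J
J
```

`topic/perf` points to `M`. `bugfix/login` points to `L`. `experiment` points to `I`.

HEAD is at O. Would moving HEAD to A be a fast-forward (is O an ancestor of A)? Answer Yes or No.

A fast-forward from O to A is possible iff O is an ancestor of A.
Ancestors of A: {A, E, F, G, J, L, O}.
O is among them, so fast-forward is possible.

Yes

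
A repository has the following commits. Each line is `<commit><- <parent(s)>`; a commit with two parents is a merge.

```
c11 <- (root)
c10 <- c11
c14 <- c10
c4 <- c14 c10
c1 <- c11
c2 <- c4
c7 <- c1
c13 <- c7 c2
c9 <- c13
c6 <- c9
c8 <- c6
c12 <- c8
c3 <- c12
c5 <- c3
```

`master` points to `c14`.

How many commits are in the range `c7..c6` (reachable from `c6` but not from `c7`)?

7

Reachable from c6: {c1, c10, c11, c13, c14, c2, c4, c6, c7, c9}.
Reachable from c7: {c1, c11, c7}.
In c6's history but not c7's: {c10, c13, c14, c2, c4, c6, c9} — 7 commits.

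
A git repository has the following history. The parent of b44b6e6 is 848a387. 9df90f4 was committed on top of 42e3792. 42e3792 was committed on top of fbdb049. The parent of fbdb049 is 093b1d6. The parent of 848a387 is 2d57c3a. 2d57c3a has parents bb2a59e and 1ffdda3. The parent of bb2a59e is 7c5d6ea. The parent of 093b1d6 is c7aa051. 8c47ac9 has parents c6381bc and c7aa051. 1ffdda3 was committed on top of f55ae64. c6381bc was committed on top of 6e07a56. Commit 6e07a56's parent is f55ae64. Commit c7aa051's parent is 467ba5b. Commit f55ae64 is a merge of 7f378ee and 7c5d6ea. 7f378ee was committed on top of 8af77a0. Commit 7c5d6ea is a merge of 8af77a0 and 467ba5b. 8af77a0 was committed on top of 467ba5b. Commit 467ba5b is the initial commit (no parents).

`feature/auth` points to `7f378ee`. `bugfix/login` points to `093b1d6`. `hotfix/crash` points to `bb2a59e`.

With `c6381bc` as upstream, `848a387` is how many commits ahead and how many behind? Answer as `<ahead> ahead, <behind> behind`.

4 ahead, 2 behind

Reachable from 848a387: {1ffdda3, 2d57c3a, 467ba5b, 7c5d6ea, 7f378ee, 848a387, 8af77a0, bb2a59e, f55ae64}.
Reachable from c6381bc: {467ba5b, 6e07a56, 7c5d6ea, 7f378ee, 8af77a0, c6381bc, f55ae64}.
Only in 848a387's history (ahead): {1ffdda3, 2d57c3a, 848a387, bb2a59e} — 4.
Only in c6381bc's history (behind): {6e07a56, c6381bc} — 2.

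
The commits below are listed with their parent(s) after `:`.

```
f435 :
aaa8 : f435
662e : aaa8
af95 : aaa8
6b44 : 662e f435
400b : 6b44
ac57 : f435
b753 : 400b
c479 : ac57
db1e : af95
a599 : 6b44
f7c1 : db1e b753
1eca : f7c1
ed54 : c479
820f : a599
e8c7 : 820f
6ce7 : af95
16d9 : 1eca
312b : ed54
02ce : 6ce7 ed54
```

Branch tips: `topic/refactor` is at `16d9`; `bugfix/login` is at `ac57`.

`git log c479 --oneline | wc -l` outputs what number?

3

Walking parent pointers from c479: reachable set = {ac57, c479, f435}.
That is 3 commits.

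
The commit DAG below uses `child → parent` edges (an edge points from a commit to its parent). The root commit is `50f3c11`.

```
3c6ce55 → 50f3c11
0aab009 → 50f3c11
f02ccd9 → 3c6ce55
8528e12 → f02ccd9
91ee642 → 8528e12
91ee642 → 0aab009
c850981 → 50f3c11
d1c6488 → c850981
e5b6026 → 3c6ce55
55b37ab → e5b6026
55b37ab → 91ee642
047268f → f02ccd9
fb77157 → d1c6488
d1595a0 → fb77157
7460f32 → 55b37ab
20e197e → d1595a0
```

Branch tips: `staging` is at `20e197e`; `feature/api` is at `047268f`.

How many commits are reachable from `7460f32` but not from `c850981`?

8

Reachable from 7460f32: {0aab009, 3c6ce55, 50f3c11, 55b37ab, 7460f32, 8528e12, 91ee642, e5b6026, f02ccd9}.
Reachable from c850981: {50f3c11, c850981}.
In 7460f32's history but not c850981's: {0aab009, 3c6ce55, 55b37ab, 7460f32, 8528e12, 91ee642, e5b6026, f02ccd9} — 8 commits.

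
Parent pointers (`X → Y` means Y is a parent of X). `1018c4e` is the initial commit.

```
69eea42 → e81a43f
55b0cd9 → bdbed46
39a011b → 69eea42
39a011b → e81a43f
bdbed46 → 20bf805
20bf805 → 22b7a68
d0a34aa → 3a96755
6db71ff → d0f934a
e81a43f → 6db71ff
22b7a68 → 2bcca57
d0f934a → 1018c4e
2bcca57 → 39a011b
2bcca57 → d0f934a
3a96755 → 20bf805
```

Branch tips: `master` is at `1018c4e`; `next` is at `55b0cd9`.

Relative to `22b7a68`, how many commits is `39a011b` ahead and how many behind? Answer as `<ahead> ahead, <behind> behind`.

0 ahead, 2 behind

Reachable from 39a011b: {1018c4e, 39a011b, 69eea42, 6db71ff, d0f934a, e81a43f}.
Reachable from 22b7a68: {1018c4e, 22b7a68, 2bcca57, 39a011b, 69eea42, 6db71ff, d0f934a, e81a43f}.
Only in 39a011b's history (ahead): {} — 0.
Only in 22b7a68's history (behind): {22b7a68, 2bcca57} — 2.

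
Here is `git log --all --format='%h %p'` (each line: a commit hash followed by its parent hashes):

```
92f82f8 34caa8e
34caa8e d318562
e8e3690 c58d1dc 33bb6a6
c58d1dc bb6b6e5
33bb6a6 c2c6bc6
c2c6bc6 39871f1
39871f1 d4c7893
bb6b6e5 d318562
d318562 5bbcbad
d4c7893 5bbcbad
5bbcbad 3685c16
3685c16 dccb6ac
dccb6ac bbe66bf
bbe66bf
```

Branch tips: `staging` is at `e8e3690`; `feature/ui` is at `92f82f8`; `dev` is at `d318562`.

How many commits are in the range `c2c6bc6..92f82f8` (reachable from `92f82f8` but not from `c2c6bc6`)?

Reachable from 92f82f8: {34caa8e, 3685c16, 5bbcbad, 92f82f8, bbe66bf, d318562, dccb6ac}.
Reachable from c2c6bc6: {3685c16, 39871f1, 5bbcbad, bbe66bf, c2c6bc6, d4c7893, dccb6ac}.
In 92f82f8's history but not c2c6bc6's: {34caa8e, 92f82f8, d318562} — 3 commits.

3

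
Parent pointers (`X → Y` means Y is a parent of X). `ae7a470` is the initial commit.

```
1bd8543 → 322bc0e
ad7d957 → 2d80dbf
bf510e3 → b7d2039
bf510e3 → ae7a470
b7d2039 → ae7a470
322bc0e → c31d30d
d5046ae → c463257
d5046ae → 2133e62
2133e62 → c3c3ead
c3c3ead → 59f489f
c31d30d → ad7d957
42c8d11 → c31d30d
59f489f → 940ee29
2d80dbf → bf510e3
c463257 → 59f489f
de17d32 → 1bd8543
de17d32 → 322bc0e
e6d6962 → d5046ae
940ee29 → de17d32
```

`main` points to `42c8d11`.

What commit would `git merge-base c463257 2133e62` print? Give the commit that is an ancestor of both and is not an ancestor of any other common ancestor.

59f489f

Ancestors of c463257: {1bd8543, 2d80dbf, 322bc0e, 59f489f, 940ee29, ad7d957, ae7a470, b7d2039, bf510e3, c31d30d, c463257, de17d32}.
Ancestors of 2133e62: {1bd8543, 2133e62, 2d80dbf, 322bc0e, 59f489f, 940ee29, ad7d957, ae7a470, b7d2039, bf510e3, c31d30d, c3c3ead, de17d32}.
Common ancestors: {1bd8543, 2d80dbf, 322bc0e, 59f489f, 940ee29, ad7d957, ae7a470, b7d2039, bf510e3, c31d30d, de17d32}.
Among these, 59f489f is not an ancestor of any other common ancestor — it is the merge base.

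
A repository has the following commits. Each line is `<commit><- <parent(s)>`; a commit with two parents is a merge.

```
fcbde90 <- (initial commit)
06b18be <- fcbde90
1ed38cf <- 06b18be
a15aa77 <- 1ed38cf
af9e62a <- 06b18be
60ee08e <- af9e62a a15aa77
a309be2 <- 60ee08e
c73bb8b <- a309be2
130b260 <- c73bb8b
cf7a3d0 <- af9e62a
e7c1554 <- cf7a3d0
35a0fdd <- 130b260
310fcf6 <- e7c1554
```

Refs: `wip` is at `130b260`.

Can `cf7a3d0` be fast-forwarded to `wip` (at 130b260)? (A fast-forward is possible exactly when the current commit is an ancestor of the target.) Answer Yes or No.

No

A fast-forward from cf7a3d0 to 130b260 is possible iff cf7a3d0 is an ancestor of 130b260.
Ancestors of 130b260: {06b18be, 130b260, 1ed38cf, 60ee08e, a15aa77, a309be2, af9e62a, c73bb8b, fcbde90}.
cf7a3d0 is not among them, so fast-forward is not possible.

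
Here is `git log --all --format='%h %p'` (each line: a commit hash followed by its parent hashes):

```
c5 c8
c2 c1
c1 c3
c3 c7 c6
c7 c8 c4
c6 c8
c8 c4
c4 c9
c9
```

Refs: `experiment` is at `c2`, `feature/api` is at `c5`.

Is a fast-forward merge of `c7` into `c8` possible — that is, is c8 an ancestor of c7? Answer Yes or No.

Yes

A fast-forward from c8 to c7 is possible iff c8 is an ancestor of c7.
Ancestors of c7: {c4, c7, c8, c9}.
c8 is among them, so fast-forward is possible.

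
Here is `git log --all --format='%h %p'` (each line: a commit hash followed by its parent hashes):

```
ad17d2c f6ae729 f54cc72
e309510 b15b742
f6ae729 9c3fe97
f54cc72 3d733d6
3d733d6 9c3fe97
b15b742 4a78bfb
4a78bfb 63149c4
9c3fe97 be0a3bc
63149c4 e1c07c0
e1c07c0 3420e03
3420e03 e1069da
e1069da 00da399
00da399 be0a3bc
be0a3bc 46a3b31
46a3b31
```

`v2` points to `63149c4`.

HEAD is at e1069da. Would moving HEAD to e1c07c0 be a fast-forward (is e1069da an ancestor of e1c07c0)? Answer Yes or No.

Yes

A fast-forward from e1069da to e1c07c0 is possible iff e1069da is an ancestor of e1c07c0.
Ancestors of e1c07c0: {00da399, 3420e03, 46a3b31, be0a3bc, e1069da, e1c07c0}.
e1069da is among them, so fast-forward is possible.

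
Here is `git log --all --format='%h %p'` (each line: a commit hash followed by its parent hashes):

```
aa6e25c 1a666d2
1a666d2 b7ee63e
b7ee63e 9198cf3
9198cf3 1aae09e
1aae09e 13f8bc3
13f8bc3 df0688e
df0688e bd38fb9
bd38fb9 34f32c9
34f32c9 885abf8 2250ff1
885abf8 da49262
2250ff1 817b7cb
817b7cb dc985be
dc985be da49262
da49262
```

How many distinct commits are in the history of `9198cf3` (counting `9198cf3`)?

Walking parent pointers from 9198cf3: reachable set = {13f8bc3, 1aae09e, 2250ff1, 34f32c9, 817b7cb, 885abf8, 9198cf3, bd38fb9, da49262, dc985be, df0688e}.
That is 11 commits.

11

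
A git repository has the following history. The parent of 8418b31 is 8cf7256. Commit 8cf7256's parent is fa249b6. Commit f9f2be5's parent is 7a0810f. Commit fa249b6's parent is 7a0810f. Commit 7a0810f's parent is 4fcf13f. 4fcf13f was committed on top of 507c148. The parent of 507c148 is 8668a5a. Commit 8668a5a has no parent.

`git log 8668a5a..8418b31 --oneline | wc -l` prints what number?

6

Reachable from 8418b31: {4fcf13f, 507c148, 7a0810f, 8418b31, 8668a5a, 8cf7256, fa249b6}.
Reachable from 8668a5a: {8668a5a}.
In 8418b31's history but not 8668a5a's: {4fcf13f, 507c148, 7a0810f, 8418b31, 8cf7256, fa249b6} — 6 commits.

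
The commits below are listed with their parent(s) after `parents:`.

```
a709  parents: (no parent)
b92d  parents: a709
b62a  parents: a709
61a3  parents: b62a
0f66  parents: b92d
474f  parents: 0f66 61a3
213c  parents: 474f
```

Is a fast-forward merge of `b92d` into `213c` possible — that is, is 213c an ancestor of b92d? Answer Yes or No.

A fast-forward from 213c to b92d is possible iff 213c is an ancestor of b92d.
Ancestors of b92d: {a709, b92d}.
213c is not among them, so fast-forward is not possible.

No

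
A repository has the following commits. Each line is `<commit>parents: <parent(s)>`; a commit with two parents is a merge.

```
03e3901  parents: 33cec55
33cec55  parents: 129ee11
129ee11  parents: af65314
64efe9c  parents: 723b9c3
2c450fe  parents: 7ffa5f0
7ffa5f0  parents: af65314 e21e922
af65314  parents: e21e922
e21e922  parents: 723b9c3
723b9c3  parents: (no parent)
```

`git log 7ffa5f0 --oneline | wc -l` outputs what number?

Walking parent pointers from 7ffa5f0: reachable set = {723b9c3, 7ffa5f0, af65314, e21e922}.
That is 4 commits.

4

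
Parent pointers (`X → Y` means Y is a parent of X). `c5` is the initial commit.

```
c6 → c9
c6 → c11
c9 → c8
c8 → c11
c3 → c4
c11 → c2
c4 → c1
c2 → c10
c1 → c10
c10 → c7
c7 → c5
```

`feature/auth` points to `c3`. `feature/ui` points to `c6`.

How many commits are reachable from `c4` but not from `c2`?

Reachable from c4: {c1, c10, c4, c5, c7}.
Reachable from c2: {c10, c2, c5, c7}.
In c4's history but not c2's: {c1, c4} — 2 commits.

2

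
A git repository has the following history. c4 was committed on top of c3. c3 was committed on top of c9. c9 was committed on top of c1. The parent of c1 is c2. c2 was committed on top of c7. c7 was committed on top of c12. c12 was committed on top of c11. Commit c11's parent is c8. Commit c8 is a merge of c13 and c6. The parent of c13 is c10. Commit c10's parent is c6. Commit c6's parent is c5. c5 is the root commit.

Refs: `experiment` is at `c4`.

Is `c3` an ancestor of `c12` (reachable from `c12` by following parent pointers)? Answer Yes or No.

Ancestors of c12: {c10, c11, c12, c13, c5, c6, c8}.
c3 is not in that set, so it is not an ancestor of c12.

No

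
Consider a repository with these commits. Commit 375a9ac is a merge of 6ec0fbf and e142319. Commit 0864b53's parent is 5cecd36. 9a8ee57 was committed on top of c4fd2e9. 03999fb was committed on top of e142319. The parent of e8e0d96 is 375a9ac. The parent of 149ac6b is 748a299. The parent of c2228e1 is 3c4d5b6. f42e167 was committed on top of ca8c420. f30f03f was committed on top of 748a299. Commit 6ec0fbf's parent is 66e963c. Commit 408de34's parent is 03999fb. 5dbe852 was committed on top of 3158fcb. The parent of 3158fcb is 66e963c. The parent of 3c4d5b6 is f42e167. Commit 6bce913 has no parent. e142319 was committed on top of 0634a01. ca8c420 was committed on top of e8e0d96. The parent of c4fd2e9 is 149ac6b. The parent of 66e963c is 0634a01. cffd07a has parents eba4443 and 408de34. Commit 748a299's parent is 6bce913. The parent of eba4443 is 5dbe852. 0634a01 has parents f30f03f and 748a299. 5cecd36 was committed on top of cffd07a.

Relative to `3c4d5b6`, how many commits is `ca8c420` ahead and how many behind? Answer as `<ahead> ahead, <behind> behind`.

0 ahead, 2 behind

Reachable from ca8c420: {0634a01, 375a9ac, 66e963c, 6bce913, 6ec0fbf, 748a299, ca8c420, e142319, e8e0d96, f30f03f}.
Reachable from 3c4d5b6: {0634a01, 375a9ac, 3c4d5b6, 66e963c, 6bce913, 6ec0fbf, 748a299, ca8c420, e142319, e8e0d96, f30f03f, f42e167}.
Only in ca8c420's history (ahead): {} — 0.
Only in 3c4d5b6's history (behind): {3c4d5b6, f42e167} — 2.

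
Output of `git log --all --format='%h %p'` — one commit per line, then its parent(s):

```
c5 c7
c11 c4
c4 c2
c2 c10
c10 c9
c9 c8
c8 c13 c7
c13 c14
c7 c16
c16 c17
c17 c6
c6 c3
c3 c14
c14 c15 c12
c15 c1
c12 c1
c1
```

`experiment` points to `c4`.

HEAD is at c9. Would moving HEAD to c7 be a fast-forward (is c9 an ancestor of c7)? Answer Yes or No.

No

A fast-forward from c9 to c7 is possible iff c9 is an ancestor of c7.
Ancestors of c7: {c1, c12, c14, c15, c16, c17, c3, c6, c7}.
c9 is not among them, so fast-forward is not possible.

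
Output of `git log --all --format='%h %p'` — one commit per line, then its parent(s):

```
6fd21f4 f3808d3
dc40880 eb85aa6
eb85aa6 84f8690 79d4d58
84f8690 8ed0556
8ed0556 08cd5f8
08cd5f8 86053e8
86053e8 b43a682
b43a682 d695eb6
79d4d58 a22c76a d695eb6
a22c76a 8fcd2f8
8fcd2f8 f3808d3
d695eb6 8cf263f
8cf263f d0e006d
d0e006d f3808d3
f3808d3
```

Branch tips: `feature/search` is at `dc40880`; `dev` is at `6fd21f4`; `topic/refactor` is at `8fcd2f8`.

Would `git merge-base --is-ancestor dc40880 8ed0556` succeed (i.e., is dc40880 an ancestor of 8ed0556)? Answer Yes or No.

Ancestors of 8ed0556: {08cd5f8, 86053e8, 8cf263f, 8ed0556, b43a682, d0e006d, d695eb6, f3808d3}.
dc40880 is not in that set, so it is not an ancestor of 8ed0556.

No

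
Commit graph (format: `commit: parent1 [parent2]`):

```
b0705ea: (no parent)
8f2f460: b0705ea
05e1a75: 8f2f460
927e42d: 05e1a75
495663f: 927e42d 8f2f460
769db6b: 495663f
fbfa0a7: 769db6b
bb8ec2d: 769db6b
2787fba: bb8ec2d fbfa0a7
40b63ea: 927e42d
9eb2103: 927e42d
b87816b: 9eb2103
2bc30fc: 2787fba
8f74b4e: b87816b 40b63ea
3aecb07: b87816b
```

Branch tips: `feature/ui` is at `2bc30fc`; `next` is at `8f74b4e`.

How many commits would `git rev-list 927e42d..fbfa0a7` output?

Reachable from fbfa0a7: {05e1a75, 495663f, 769db6b, 8f2f460, 927e42d, b0705ea, fbfa0a7}.
Reachable from 927e42d: {05e1a75, 8f2f460, 927e42d, b0705ea}.
In fbfa0a7's history but not 927e42d's: {495663f, 769db6b, fbfa0a7} — 3 commits.

3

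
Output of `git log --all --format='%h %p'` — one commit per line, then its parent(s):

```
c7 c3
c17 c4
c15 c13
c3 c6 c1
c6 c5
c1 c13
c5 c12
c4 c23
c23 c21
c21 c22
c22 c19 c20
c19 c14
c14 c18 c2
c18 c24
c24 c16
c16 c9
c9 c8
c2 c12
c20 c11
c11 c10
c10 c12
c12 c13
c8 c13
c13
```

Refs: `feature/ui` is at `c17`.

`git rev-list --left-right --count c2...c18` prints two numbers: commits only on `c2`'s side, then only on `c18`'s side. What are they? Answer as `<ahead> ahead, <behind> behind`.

2 ahead, 5 behind

Reachable from c2: {c12, c13, c2}.
Reachable from c18: {c13, c16, c18, c24, c8, c9}.
Only in c2's history (ahead): {c12, c2} — 2.
Only in c18's history (behind): {c16, c18, c24, c8, c9} — 5.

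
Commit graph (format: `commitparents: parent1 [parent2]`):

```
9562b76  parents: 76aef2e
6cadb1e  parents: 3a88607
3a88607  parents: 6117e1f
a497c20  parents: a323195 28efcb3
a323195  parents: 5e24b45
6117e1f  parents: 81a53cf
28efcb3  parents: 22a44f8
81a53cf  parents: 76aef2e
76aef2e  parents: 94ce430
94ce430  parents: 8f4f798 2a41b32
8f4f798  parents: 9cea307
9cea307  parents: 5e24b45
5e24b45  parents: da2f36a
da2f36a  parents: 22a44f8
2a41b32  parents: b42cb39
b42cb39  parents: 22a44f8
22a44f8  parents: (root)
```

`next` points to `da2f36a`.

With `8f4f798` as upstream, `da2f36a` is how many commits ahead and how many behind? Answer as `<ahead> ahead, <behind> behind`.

0 ahead, 3 behind

Reachable from da2f36a: {22a44f8, da2f36a}.
Reachable from 8f4f798: {22a44f8, 5e24b45, 8f4f798, 9cea307, da2f36a}.
Only in da2f36a's history (ahead): {} — 0.
Only in 8f4f798's history (behind): {5e24b45, 8f4f798, 9cea307} — 3.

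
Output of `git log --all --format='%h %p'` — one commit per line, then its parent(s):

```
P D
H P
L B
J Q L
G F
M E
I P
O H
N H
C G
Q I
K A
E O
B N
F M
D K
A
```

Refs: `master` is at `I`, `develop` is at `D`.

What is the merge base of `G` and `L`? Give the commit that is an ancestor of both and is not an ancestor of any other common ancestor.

Ancestors of G: {A, D, E, F, G, H, K, M, O, P}.
Ancestors of L: {A, B, D, H, K, L, N, P}.
Common ancestors: {A, D, H, K, P}.
Among these, H is not an ancestor of any other common ancestor — it is the merge base.

H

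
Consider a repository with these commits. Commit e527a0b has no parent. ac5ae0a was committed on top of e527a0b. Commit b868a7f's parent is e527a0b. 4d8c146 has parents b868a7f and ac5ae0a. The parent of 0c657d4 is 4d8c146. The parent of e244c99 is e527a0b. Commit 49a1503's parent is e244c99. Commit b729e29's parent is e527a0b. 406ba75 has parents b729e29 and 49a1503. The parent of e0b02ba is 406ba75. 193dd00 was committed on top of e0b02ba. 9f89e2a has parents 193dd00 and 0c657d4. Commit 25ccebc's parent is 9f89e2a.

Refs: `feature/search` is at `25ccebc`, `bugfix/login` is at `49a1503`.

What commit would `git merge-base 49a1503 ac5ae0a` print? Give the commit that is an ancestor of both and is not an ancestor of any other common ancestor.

Ancestors of 49a1503: {49a1503, e244c99, e527a0b}.
Ancestors of ac5ae0a: {ac5ae0a, e527a0b}.
Common ancestors: {e527a0b}.
The only common ancestor is e527a0b, so it is the merge base.

e527a0b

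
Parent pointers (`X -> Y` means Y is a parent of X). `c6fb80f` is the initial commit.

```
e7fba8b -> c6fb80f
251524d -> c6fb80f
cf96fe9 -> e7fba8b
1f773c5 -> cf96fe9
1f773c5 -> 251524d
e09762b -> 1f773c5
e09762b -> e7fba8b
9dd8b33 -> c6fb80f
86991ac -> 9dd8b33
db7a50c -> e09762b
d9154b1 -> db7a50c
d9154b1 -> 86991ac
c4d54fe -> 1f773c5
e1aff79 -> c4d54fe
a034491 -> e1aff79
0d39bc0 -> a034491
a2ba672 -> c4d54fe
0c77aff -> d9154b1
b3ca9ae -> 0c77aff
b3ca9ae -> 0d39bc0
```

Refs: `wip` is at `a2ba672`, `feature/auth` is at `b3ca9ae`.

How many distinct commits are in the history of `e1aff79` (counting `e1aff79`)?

7

Walking parent pointers from e1aff79: reachable set = {1f773c5, 251524d, c4d54fe, c6fb80f, cf96fe9, e1aff79, e7fba8b}.
That is 7 commits.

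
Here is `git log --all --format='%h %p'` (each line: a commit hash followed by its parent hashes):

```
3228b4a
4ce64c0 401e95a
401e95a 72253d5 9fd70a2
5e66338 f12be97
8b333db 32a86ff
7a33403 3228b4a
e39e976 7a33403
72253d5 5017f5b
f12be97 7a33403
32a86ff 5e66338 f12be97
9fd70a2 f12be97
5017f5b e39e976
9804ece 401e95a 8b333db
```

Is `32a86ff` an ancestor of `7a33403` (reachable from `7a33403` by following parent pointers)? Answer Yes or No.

No

Ancestors of 7a33403: {3228b4a, 7a33403}.
32a86ff is not in that set, so it is not an ancestor of 7a33403.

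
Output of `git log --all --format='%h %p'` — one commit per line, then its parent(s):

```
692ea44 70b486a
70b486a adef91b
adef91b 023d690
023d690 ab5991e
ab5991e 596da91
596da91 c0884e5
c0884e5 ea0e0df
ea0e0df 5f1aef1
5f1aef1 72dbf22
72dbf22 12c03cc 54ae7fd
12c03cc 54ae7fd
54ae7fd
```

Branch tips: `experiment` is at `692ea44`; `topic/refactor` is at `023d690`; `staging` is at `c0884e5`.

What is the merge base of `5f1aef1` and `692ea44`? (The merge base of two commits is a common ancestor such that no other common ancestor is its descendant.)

5f1aef1

Ancestors of 5f1aef1: {12c03cc, 54ae7fd, 5f1aef1, 72dbf22}.
Ancestors of 692ea44: {023d690, 12c03cc, 54ae7fd, 596da91, 5f1aef1, 692ea44, 70b486a, 72dbf22, ab5991e, adef91b, c0884e5, ea0e0df}.
Common ancestors: {12c03cc, 54ae7fd, 5f1aef1, 72dbf22}.
Among these, 5f1aef1 is not an ancestor of any other common ancestor — it is the merge base.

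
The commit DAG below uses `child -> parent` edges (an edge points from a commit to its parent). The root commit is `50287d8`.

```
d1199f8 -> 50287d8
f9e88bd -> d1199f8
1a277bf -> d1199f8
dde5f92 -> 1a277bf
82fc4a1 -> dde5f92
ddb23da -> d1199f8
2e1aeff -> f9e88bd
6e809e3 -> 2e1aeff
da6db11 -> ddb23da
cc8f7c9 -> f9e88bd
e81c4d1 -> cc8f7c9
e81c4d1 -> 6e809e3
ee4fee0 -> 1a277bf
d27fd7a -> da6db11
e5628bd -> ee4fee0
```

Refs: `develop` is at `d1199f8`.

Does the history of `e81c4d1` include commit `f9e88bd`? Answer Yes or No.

Yes

Ancestors of e81c4d1 (commits reachable by following parents): {2e1aeff, 50287d8, 6e809e3, cc8f7c9, d1199f8, e81c4d1, f9e88bd}.
f9e88bd is in that set, so it is an ancestor of e81c4d1.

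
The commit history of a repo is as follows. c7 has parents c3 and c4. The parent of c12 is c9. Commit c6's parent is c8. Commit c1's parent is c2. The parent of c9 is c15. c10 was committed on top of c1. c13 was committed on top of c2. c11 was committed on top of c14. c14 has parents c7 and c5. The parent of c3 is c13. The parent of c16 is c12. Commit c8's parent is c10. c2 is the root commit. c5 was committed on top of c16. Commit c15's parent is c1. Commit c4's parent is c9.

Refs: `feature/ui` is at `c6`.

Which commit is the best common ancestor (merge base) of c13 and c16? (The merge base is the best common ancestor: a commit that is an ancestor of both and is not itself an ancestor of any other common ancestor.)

Ancestors of c13: {c13, c2}.
Ancestors of c16: {c1, c12, c15, c16, c2, c9}.
Common ancestors: {c2}.
The only common ancestor is c2, so it is the merge base.

c2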